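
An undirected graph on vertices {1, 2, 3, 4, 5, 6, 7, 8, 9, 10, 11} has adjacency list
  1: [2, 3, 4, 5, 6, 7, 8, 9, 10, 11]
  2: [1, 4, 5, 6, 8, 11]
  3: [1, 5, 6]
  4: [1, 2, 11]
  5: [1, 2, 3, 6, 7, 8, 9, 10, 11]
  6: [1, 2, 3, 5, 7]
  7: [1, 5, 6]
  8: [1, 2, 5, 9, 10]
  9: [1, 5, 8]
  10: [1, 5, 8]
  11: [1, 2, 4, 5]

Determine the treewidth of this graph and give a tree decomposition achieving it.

Each bag holds 4 vertices, so the decomposition has width 3, which upper-bounds the treewidth. For the lower bound, the 4 vertices {1, 2, 4, 11} are pairwise adjacent, and any tree decomposition puts a clique entirely inside one bag — forcing width ≥ 3. Therefore the treewidth is 3.

Treewidth 3.
One optimal decomposition is:
Bags: B1 = {1, 2, 5, 6}  B2 = {1, 2, 5, 8}  B3 = {1, 5, 8, 10}  B4 = {1, 3, 5, 6}  B5 = {1, 2, 5, 11}  B6 = {1, 2, 4, 11}  B7 = {1, 5, 6, 7}  B8 = {1, 5, 8, 9}
Tree: B1–B2, B2–B3, B1–B4, B1–B5, B5–B6, B4–B7, B2–B8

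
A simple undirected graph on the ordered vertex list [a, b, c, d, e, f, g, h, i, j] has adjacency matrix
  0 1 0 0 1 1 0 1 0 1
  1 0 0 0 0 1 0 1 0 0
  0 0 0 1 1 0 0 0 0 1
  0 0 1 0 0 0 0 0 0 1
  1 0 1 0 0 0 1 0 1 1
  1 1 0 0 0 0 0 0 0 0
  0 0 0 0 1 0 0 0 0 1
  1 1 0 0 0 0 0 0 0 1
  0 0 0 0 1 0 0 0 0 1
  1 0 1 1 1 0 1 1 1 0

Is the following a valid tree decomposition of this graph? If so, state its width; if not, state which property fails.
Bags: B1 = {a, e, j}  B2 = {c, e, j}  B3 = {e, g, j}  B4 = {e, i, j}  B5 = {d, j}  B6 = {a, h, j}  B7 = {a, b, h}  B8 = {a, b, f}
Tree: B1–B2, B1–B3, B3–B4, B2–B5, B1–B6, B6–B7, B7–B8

A tree decomposition must satisfy three properties: every vertex lies in some bag; for every edge, both endpoints lie together in some bag; and for every vertex, the bags containing it form a connected subtree. Here edge (c,d) lies in no bag, so the decomposition is invalid.

No — edge (c,d) lies in no bag.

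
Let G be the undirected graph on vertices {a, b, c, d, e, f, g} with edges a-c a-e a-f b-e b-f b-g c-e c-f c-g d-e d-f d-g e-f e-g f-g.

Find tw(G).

A width-3 tree decomposition is:
Bags: B1 = {b, e, f, g}  B2 = {d, e, f, g}  B3 = {c, e, f, g}  B4 = {a, c, e, f}
Tree: B1–B2, B2–B3, B3–B4
Every bag has size at most 4, so the width is 4 − 1 = 3 and tw(G) ≤ 3. On the other hand G contains the 4-clique {d, e, f, g}. A clique must lie in a single bag of any decomposition, so no decomposition can have width below 3. The upper and lower bounds meet at 3, so that is the treewidth.

3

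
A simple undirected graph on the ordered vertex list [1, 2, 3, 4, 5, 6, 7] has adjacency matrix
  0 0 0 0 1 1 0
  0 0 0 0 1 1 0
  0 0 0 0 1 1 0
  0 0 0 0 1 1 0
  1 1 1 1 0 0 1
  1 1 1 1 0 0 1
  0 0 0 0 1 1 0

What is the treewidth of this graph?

2

A width-2 tree decomposition is:
Bags: B1 = {3, 5, 6}  B2 = {2, 5, 6}  B3 = {4, 5, 6}  B4 = {5, 6, 7}  B5 = {1, 5, 6}
Tree: B1–B2, B2–B3, B3–B4, B4–B5
Every bag has size at most 3, so the width is 3 − 1 = 2 and tw(G) ≤ 2. Since 6–3–5–2–6 is a cycle in G, G is not acyclic. Forests are exactly the graphs of treewidth ≤ 1, so tw(G) ≥ 2. Therefore the treewidth is 2.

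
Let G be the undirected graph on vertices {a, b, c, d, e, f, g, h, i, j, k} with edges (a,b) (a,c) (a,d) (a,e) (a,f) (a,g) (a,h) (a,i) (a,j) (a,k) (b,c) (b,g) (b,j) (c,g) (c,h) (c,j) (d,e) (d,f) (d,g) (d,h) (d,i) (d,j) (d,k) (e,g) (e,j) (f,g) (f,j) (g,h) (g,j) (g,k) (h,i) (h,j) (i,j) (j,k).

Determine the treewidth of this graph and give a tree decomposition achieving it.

The largest bag has 5 vertices, giving width 4; this decomposition certifies tw(G) ≤ 4. Conversely, {a, d, e, g, j} is a clique of size 5, and the vertices of any clique must share a bag in every tree decomposition; so some bag has ≥ 5 vertices and tw(G) ≥ 4. Combining the bounds, tw(G) = 4.

Treewidth 4.
One such decomposition:
Bags: B1 = {a, d, g, h, j}  B2 = {a, d, e, g, j}  B3 = {a, d, g, j, k}  B4 = {a, c, g, h, j}  B5 = {a, d, f, g, j}  B6 = {a, b, c, g, j}  B7 = {a, d, h, i, j}
Tree: B1–B2, B2–B3, B1–B4, B2–B5, B4–B6, B1–B7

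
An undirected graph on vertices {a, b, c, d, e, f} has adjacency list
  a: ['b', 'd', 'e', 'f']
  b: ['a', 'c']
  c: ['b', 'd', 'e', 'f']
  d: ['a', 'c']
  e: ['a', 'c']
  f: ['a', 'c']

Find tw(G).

2

A width-2 tree decomposition is:
Bags: B1 = {a, c, d}  B2 = {a, c, f}  B3 = {a, b, c}  B4 = {a, c, e}
Tree: B1–B2, B2–B3, B3–B4
The largest bag has 3 vertices, giving width 2; this decomposition certifies tw(G) ≤ 2. For the lower bound, G contains the cycle d–c–f–a–d, so G is not a forest; only forests have treewidth ≤ 1, hence tw(G) ≥ 2. Hence tw(G) = 2 exactly.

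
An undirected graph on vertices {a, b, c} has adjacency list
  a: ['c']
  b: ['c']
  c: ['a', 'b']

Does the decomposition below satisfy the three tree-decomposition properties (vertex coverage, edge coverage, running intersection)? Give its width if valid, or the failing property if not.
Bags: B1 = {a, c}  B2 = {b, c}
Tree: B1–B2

Checking the three conditions: (i) the bags cover all of {a, b, c}; (ii) for each edge, some bag contains both endpoints; (iii) the bags containing any fixed vertex form a subtree. All hold, so the decomposition is valid with width 2 − 1 = 1.

Yes; width 1.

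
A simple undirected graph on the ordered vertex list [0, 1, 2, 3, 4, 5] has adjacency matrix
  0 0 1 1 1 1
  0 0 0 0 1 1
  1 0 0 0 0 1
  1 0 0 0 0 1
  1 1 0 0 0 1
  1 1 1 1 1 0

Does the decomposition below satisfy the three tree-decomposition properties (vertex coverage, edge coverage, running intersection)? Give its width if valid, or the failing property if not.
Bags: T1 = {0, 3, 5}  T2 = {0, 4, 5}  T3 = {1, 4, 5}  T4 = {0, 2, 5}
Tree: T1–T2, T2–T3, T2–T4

Checking the three conditions: (i) the bags cover all of {0, 1, 2, 3, 4, 5}; (ii) for each edge, some bag contains both endpoints; (iii) the bags containing any fixed vertex form a subtree. All hold, so the decomposition is valid with width 3 − 1 = 2.

Yes; width 2.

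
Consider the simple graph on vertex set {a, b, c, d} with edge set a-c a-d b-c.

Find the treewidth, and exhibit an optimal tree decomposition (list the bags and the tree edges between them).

The largest bag has 2 vertices, giving width 1; this decomposition certifies tw(G) ≤ 1. Any graph with an edge has treewidth ≥ 1, and G has the edge d–a. The upper and lower bounds meet at 1, so that is the treewidth.

Treewidth 1.
One optimal decomposition is:
Bags: B1 = {a, d}  B2 = {a, c}  B3 = {b, c}
Tree: B1–B2, B2–B3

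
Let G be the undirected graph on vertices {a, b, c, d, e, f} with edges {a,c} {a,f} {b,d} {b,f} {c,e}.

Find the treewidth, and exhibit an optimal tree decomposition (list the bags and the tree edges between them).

Every bag has size at most 2, so the width is 2 − 1 = 1 and tw(G) ≤ 1. Since G has at least one edge (e.g. e–c), it is not an edgeless graph, so tw(G) ≥ 1. Combining the bounds, tw(G) = 1.

Treewidth 1.
Bags: B1 = {c, e}  B2 = {a, c}  B3 = {a, f}  B4 = {b, f}  B5 = {b, d}
Tree: B1–B2, B2–B3, B3–B4, B4–B5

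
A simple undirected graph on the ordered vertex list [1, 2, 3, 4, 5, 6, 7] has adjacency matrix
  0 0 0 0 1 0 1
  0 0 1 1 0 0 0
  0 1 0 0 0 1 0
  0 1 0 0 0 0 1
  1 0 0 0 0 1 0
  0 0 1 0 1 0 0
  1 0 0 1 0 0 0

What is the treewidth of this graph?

A width-2 tree decomposition is:
Bags: B1 = {1, 5, 7}  B2 = {5, 6, 7}  B3 = {3, 6, 7}  B4 = {2, 3, 7}  B5 = {2, 4, 7}
Tree: B1–B2, B2–B3, B3–B4, B4–B5
Each bag holds 3 vertices, so the decomposition has width 2, which upper-bounds the treewidth. Since 7–1–5–6–3–2–4–7 is a cycle in G, G is not acyclic. Forests are exactly the graphs of treewidth ≤ 1, so tw(G) ≥ 2. The upper and lower bounds meet at 2, so that is the treewidth.

2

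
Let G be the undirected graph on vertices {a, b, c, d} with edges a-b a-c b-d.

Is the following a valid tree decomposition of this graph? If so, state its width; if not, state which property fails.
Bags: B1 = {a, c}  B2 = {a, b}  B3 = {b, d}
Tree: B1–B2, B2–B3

Checking the three conditions: (i) the bags cover all of {a, b, c, d}; (ii) for each edge, some bag contains both endpoints; (iii) the bags containing any fixed vertex form a subtree. All hold, so the decomposition is valid with width 2 − 1 = 1.

Yes; width 1.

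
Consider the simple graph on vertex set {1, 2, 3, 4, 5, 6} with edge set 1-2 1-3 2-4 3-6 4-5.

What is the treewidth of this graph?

1

A width-1 tree decomposition is:
Bags: B1 = {3, 6}  B2 = {1, 3}  B3 = {1, 2}  B4 = {2, 4}  B5 = {4, 5}
Tree: B1–B2, B2–B3, B3–B4, B4–B5
Each bag holds 2 vertices, so the decomposition has width 1, which upper-bounds the treewidth. Since G has at least one edge (e.g. 6–3), it is not an edgeless graph, so tw(G) ≥ 1. Hence tw(G) = 1 exactly.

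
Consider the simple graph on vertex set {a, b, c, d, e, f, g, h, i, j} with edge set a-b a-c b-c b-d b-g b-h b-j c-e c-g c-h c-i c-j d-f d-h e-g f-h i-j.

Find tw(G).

A width-2 tree decomposition is:
Bags: B1 = {b, d, h}  B2 = {b, c, h}  B3 = {d, f, h}  B4 = {b, c, g}  B5 = {c, e, g}  B6 = {b, c, j}  B7 = {c, i, j}  B8 = {a, b, c}
Tree: B1–B2, B1–B3, B2–B4, B4–B5, B4–B6, B6–B7, B6–B8
Every bag has size at most 3, so the width is 3 − 1 = 2 and tw(G) ≤ 2. For the lower bound, the 3 vertices {d, f, h} are pairwise adjacent, and any tree decomposition puts a clique entirely inside one bag — forcing width ≥ 2. Combining the bounds, tw(G) = 2.

2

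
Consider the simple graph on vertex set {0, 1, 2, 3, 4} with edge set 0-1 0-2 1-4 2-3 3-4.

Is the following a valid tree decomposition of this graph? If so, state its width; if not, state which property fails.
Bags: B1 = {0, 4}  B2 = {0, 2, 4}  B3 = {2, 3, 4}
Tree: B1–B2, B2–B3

No — vertex 1 appears in no bag.

A tree decomposition must satisfy three properties: every vertex lies in some bag; for every edge, both endpoints lie together in some bag; and for every vertex, the bags containing it form a connected subtree. Here vertex 1 appears in no bag, so the decomposition is invalid.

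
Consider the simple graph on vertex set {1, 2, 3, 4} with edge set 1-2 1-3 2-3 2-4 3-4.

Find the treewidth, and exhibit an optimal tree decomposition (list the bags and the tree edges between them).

Treewidth 2.
One optimal decomposition is:
Bags: B1 = {2, 3, 4}  B2 = {1, 2, 3}
Tree: B1–B2

Each bag holds 3 vertices, so the decomposition has width 2, which upper-bounds the treewidth. Conversely, {1, 2, 3} is a clique of size 3, and the vertices of any clique must share a bag in every tree decomposition; so some bag has ≥ 3 vertices and tw(G) ≥ 2. Therefore the treewidth is 2.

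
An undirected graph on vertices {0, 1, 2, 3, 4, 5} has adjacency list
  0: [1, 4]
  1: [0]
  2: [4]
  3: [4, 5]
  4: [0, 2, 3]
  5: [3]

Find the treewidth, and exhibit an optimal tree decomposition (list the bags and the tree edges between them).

Every bag has size at most 2, so the width is 2 − 1 = 1 and tw(G) ≤ 1. Any graph with an edge has treewidth ≥ 1, and G has the edge 1–0. Combining the bounds, tw(G) = 1.

Treewidth 1.
One optimal decomposition is:
Bags: B1 = {0, 1}  B2 = {0, 4}  B3 = {3, 4}  B4 = {2, 4}  B5 = {3, 5}
Tree: B1–B2, B2–B3, B3–B4, B3–B5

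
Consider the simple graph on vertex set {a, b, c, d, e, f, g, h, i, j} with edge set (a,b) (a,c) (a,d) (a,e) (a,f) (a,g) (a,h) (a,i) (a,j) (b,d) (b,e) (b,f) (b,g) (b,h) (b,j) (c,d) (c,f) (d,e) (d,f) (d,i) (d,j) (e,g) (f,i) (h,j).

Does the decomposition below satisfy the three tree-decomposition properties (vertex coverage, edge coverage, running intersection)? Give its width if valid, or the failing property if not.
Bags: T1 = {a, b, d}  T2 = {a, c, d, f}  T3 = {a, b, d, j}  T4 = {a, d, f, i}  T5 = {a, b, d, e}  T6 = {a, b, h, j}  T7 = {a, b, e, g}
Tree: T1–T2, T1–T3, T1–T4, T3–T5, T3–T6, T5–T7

A tree decomposition must satisfy three properties: every vertex lies in some bag; for every edge, both endpoints lie together in some bag; and for every vertex, the bags containing it form a connected subtree. Here edge (f,b) lies in no bag, so the decomposition is invalid.

No — edge (f,b) lies in no bag.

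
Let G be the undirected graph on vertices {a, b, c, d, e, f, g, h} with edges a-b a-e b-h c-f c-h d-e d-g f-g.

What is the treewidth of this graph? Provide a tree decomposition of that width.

Treewidth 2.
Bags: B1 = {a, b, h}  B2 = {a, c, h}  B3 = {a, c, f}  B4 = {a, f, g}  B5 = {a, d, g}  B6 = {a, d, e}
Tree: B1–B2, B2–B3, B3–B4, B4–B5, B5–B6

The largest bag has 3 vertices, giving width 2; this decomposition certifies tw(G) ≤ 2. The edges a–b–h–c–f–g–d–e–a form a cycle, so G is not a tree and its treewidth is at least 2. The upper and lower bounds meet at 2, so that is the treewidth.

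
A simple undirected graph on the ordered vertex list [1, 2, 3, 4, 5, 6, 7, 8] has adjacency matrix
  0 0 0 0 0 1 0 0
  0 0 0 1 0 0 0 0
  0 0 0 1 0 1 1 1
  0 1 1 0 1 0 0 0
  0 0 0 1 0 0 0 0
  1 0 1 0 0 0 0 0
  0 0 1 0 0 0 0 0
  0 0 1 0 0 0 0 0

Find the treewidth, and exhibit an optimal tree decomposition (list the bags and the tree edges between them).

Treewidth 1.
One such decomposition:
Bags: B1 = {3, 4}  B2 = {3, 6}  B3 = {2, 4}  B4 = {3, 8}  B5 = {3, 7}  B6 = {4, 5}  B7 = {1, 6}
Tree: B1–B2, B1–B3, B1–B4, B4–B5, B3–B6, B2–B7

Each bag holds 2 vertices, so the decomposition has width 1, which upper-bounds the treewidth. Any graph with an edge has treewidth ≥ 1, and G has the edge 3–4. Therefore the treewidth is 1.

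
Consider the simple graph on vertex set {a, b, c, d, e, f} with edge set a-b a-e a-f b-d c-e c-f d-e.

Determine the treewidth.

A width-2 tree decomposition is:
Bags: B1 = {a, b, d}  B2 = {a, d, e}  B3 = {a, e, f}  B4 = {c, e, f}
Tree: B1–B2, B2–B3, B3–B4
Each bag holds 3 vertices, so the decomposition has width 2, which upper-bounds the treewidth. The edges b–d–e–a–b form a cycle, so G is not a tree and its treewidth is at least 2. Hence tw(G) = 2 exactly.

2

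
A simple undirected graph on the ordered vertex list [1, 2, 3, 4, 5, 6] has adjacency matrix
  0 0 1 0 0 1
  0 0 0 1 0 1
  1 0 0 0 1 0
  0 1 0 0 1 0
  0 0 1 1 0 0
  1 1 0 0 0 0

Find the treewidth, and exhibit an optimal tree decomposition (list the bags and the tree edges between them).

Treewidth 2.
Bags: B1 = {1, 3, 5}  B2 = {1, 5, 6}  B3 = {2, 5, 6}  B4 = {2, 4, 5}
Tree: B1–B2, B2–B3, B3–B4

The largest bag has 3 vertices, giving width 2; this decomposition certifies tw(G) ≤ 2. Since 5–3–1–6–2–4–5 is a cycle in G, G is not acyclic. Forests are exactly the graphs of treewidth ≤ 1, so tw(G) ≥ 2. The upper and lower bounds meet at 2, so that is the treewidth.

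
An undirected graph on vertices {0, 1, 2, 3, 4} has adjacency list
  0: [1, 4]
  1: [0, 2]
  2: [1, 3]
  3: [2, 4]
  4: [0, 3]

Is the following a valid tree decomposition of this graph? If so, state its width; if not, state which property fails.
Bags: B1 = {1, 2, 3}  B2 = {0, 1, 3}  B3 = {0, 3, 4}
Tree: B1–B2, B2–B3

Every vertex of G appears in some bag (union = {0, 1, 2, 3, 4}); every edge is covered by a bag; and for each vertex v the set of bags containing v is connected in the bag tree. The decomposition is therefore valid. The largest bag has 3 vertices, so the width is 2.

Yes; width 2.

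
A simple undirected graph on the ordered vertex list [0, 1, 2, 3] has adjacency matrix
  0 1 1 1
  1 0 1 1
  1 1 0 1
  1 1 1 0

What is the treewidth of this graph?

A width-3 tree decomposition is:
Bags: B1 = {0, 1, 2, 3}
Tree: (single bag)
With just one bag of size 4, the width is 4 − 1 = 3, so tw(G) ≤ 3. For the lower bound, the 4 vertices {0, 1, 2, 3} are pairwise adjacent, and any tree decomposition puts a clique entirely inside one bag — forcing width ≥ 3. Combining the bounds, tw(G) = 3.

3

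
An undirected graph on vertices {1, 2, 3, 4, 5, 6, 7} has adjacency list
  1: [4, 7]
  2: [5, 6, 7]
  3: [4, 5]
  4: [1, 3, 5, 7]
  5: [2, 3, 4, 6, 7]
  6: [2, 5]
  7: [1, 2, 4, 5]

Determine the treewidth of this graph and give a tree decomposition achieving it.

The largest bag has 3 vertices, giving width 2; this decomposition certifies tw(G) ≤ 2. On the other hand G contains the 3-clique {1, 4, 7}. A clique must lie in a single bag of any decomposition, so no decomposition can have width below 2. Therefore the treewidth is 2.

Treewidth 2.
One such decomposition:
Bags: B1 = {2, 5, 7}  B2 = {2, 5, 6}  B3 = {4, 5, 7}  B4 = {1, 4, 7}  B5 = {3, 4, 5}
Tree: B1–B2, B1–B3, B3–B4, B3–B5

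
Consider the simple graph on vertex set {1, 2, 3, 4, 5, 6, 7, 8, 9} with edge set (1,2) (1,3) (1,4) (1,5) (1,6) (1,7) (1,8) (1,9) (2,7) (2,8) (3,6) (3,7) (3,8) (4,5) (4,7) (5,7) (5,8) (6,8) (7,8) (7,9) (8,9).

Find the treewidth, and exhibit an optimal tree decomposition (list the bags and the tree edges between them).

Treewidth 3.
One optimal decomposition is:
Bags: B1 = {1, 3, 7, 8}  B2 = {1, 5, 7, 8}  B3 = {1, 2, 7, 8}  B4 = {1, 4, 5, 7}  B5 = {1, 7, 8, 9}  B6 = {1, 3, 6, 8}
Tree: B1–B2, B2–B3, B2–B4, B2–B5, B1–B6

Each bag holds 4 vertices, so the decomposition has width 3, which upper-bounds the treewidth. Conversely, {1, 3, 6, 8} is a clique of size 4, and the vertices of any clique must share a bag in every tree decomposition; so some bag has ≥ 4 vertices and tw(G) ≥ 3. Hence tw(G) = 3 exactly.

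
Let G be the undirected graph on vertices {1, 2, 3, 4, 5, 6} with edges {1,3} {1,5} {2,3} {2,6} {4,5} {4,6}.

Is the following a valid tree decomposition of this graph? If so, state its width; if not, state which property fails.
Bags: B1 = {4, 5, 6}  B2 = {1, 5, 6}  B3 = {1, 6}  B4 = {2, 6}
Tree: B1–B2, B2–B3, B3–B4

No — vertex 3 appears in no bag.

A tree decomposition must satisfy three properties: every vertex lies in some bag; for every edge, both endpoints lie together in some bag; and for every vertex, the bags containing it form a connected subtree. Here vertex 3 appears in no bag, so the decomposition is invalid.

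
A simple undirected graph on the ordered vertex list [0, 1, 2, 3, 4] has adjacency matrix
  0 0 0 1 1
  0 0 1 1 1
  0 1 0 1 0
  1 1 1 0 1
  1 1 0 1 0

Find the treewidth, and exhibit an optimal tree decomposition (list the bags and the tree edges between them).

Treewidth 2.
One such decomposition:
Bags: B1 = {1, 3, 4}  B2 = {0, 3, 4}  B3 = {1, 2, 3}
Tree: B1–B2, B1–B3

The largest bag has 3 vertices, giving width 2; this decomposition certifies tw(G) ≤ 2. On the other hand G contains the 3-clique {0, 3, 4}. A clique must lie in a single bag of any decomposition, so no decomposition can have width below 2. The upper and lower bounds meet at 2, so that is the treewidth.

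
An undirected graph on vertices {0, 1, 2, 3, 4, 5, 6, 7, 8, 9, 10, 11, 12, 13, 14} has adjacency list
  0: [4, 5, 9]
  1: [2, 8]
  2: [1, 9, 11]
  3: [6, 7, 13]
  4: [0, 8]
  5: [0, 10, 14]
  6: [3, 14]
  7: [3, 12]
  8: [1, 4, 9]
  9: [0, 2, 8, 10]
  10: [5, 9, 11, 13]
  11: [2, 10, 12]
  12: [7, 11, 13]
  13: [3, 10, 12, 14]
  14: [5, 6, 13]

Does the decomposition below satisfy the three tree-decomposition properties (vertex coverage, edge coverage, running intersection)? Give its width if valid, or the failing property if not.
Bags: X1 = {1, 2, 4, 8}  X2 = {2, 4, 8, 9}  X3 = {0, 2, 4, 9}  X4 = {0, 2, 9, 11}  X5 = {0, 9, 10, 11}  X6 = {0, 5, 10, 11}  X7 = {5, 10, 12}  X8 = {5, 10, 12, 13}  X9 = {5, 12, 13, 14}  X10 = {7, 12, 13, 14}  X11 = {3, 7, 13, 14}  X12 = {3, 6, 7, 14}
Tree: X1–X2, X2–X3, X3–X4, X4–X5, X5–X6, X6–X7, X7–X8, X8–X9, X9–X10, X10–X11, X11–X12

No — edge (11,12) lies in no bag.

A tree decomposition must satisfy three properties: every vertex lies in some bag; for every edge, both endpoints lie together in some bag; and for every vertex, the bags containing it form a connected subtree. Here edge (11,12) lies in no bag, so the decomposition is invalid.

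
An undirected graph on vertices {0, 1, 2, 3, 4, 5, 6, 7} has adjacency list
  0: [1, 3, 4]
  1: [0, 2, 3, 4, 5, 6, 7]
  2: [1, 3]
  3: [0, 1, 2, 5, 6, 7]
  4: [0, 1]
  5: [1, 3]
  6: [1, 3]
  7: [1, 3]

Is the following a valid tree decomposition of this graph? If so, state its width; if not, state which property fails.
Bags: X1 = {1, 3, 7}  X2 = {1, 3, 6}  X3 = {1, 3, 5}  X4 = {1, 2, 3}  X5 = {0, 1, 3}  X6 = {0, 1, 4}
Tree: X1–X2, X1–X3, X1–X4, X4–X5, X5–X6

Every vertex of G appears in some bag (union = {0, 1, 2, 3, 4, 5, 6, 7}); every edge is covered by a bag; and for each vertex v the set of bags containing v is connected in the bag tree. The decomposition is therefore valid. The largest bag has 3 vertices, so the width is 2.

Yes; width 2.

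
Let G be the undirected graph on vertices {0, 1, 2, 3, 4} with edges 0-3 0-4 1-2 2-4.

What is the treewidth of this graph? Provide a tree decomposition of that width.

Each bag holds 2 vertices, so the decomposition has width 1, which upper-bounds the treewidth. Any graph with an edge has treewidth ≥ 1, and G has the edge 3–0. The upper and lower bounds meet at 1, so that is the treewidth.

Treewidth 1.
Bags: B1 = {0, 3}  B2 = {0, 4}  B3 = {2, 4}  B4 = {1, 2}
Tree: B1–B2, B2–B3, B3–B4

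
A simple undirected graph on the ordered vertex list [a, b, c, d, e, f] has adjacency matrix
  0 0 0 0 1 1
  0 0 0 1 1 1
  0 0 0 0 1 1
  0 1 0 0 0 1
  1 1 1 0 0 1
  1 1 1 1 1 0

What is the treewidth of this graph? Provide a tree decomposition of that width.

Treewidth 2.
One such decomposition:
Bags: B1 = {b, e, f}  B2 = {b, d, f}  B3 = {a, e, f}  B4 = {c, e, f}
Tree: B1–B2, B1–B3, B3–B4

Every bag has size at most 3, so the width is 3 − 1 = 2 and tw(G) ≤ 2. On the other hand G contains the 3-clique {b, d, f}. A clique must lie in a single bag of any decomposition, so no decomposition can have width below 2. Hence tw(G) = 2 exactly.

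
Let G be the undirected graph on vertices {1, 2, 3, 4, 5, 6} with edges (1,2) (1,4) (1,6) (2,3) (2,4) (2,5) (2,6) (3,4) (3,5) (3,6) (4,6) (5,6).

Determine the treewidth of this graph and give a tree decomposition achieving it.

Treewidth 3.
One optimal decomposition is:
Bags: B1 = {2, 3, 4, 6}  B2 = {2, 3, 5, 6}  B3 = {1, 2, 4, 6}
Tree: B1–B2, B1–B3

Each bag holds 4 vertices, so the decomposition has width 3, which upper-bounds the treewidth. Conversely, {1, 2, 4, 6} is a clique of size 4, and the vertices of any clique must share a bag in every tree decomposition; so some bag has ≥ 4 vertices and tw(G) ≥ 3. Therefore the treewidth is 3.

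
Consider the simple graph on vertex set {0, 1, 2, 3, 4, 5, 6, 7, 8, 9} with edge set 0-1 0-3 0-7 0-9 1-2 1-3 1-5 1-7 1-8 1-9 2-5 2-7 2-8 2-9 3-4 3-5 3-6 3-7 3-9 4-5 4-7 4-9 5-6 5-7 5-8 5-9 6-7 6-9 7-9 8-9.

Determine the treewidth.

4

A width-4 tree decomposition is:
Bags: B1 = {1, 2, 5, 7, 9}  B2 = {1, 3, 5, 7, 9}  B3 = {3, 4, 5, 7, 9}  B4 = {3, 5, 6, 7, 9}  B5 = {1, 2, 5, 8, 9}  B6 = {0, 1, 3, 7, 9}
Tree: B1–B2, B2–B3, B3–B4, B1–B5, B2–B6
Every bag has size at most 5, so the width is 5 − 1 = 4 and tw(G) ≤ 4. On the other hand G contains the 5-clique {0, 1, 3, 7, 9}. A clique must lie in a single bag of any decomposition, so no decomposition can have width below 4. The upper and lower bounds meet at 4, so that is the treewidth.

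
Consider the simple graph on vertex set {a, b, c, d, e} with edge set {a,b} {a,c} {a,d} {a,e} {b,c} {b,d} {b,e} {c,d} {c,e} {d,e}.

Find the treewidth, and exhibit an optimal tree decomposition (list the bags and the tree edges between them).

Treewidth 4.
Bags: B1 = {a, b, c, d, e}
Tree: (single bag)

With just one bag of size 5, the width is 5 − 1 = 4, so tw(G) ≤ 4. Conversely, {a, b, c, d, e} is a clique of size 5, and the vertices of any clique must share a bag in every tree decomposition; so some bag has ≥ 5 vertices and tw(G) ≥ 4. The upper and lower bounds meet at 4, so that is the treewidth.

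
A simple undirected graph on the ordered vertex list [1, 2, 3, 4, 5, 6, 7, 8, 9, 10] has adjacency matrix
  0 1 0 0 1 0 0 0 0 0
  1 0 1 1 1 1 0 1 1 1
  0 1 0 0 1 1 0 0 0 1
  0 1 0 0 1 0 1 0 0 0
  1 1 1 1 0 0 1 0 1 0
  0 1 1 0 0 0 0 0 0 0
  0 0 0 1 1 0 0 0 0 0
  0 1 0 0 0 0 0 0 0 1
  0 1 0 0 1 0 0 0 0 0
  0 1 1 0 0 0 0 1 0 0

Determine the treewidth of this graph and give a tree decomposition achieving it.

Treewidth 2.
Bags: B1 = {2, 3, 10}  B2 = {2, 3, 5}  B3 = {1, 2, 5}  B4 = {2, 4, 5}  B5 = {2, 3, 6}  B6 = {4, 5, 7}  B7 = {2, 8, 10}  B8 = {2, 5, 9}
Tree: B1–B2, B2–B3, B2–B4, B1–B5, B4–B6, B1–B7, B2–B8

Each bag holds 3 vertices, so the decomposition has width 2, which upper-bounds the treewidth. On the other hand G contains the 3-clique {2, 8, 10}. A clique must lie in a single bag of any decomposition, so no decomposition can have width below 2. Combining the bounds, tw(G) = 2.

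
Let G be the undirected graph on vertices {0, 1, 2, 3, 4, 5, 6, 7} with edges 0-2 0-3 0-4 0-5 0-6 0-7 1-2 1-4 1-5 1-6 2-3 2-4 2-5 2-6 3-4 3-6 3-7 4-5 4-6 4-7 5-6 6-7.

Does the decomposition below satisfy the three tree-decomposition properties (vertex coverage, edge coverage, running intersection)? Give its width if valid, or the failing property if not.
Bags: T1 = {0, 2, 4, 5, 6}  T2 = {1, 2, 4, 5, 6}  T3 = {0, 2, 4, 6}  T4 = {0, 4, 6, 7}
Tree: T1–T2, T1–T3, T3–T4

No — vertex 3 appears in no bag.

A tree decomposition must satisfy three properties: every vertex lies in some bag; for every edge, both endpoints lie together in some bag; and for every vertex, the bags containing it form a connected subtree. Here vertex 3 appears in no bag, so the decomposition is invalid.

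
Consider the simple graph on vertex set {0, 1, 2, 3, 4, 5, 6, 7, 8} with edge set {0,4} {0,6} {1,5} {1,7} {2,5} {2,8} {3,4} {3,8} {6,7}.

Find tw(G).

A width-2 tree decomposition is:
Bags: B1 = {3, 4, 8}  B2 = {0, 4, 8}  B3 = {0, 6, 8}  B4 = {6, 7, 8}  B5 = {1, 7, 8}  B6 = {1, 5, 8}  B7 = {2, 5, 8}
Tree: B1–B2, B2–B3, B3–B4, B4–B5, B5–B6, B6–B7
Every bag has size at most 3, so the width is 3 − 1 = 2 and tw(G) ≤ 2. For the lower bound, G contains the cycle 8–3–4–0–6–7–1–5–2–8, so G is not a forest; only forests have treewidth ≤ 1, hence tw(G) ≥ 2. The upper and lower bounds meet at 2, so that is the treewidth.

2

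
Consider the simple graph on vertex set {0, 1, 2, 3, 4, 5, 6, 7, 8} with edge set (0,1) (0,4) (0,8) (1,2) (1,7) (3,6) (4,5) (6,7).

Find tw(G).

1

A width-1 tree decomposition is:
Bags: B1 = {0, 1}  B2 = {1, 7}  B3 = {0, 4}  B4 = {6, 7}  B5 = {0, 8}  B6 = {4, 5}  B7 = {3, 6}  B8 = {1, 2}
Tree: B1–B2, B1–B3, B2–B4, B1–B5, B3–B6, B4–B7, B2–B8
Every bag has size at most 2, so the width is 2 − 1 = 1 and tw(G) ≤ 1. Any graph with an edge has treewidth ≥ 1, and G has the edge 1–0. Hence tw(G) = 1 exactly.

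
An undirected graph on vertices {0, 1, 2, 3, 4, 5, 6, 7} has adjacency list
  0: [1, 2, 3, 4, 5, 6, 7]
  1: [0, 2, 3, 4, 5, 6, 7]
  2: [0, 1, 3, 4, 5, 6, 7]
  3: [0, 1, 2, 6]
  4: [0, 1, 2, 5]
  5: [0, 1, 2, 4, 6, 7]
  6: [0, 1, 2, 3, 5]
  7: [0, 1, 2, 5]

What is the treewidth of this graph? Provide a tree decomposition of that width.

Each bag holds 5 vertices, so the decomposition has width 4, which upper-bounds the treewidth. For the lower bound, the 5 vertices {0, 1, 2, 3, 6} are pairwise adjacent, and any tree decomposition puts a clique entirely inside one bag — forcing width ≥ 4. Combining the bounds, tw(G) = 4.

Treewidth 4.
Bags: B1 = {0, 1, 2, 5, 7}  B2 = {0, 1, 2, 5, 6}  B3 = {0, 1, 2, 3, 6}  B4 = {0, 1, 2, 4, 5}
Tree: B1–B2, B2–B3, B2–B4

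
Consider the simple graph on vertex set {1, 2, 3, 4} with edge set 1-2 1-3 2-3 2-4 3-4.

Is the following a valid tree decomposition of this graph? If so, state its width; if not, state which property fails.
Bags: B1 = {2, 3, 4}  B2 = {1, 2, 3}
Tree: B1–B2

Yes; width 2.

Every vertex of G appears in some bag (union = {1, 2, 3, 4}); every edge is covered by a bag; and for each vertex v the set of bags containing v is connected in the bag tree. The decomposition is therefore valid. The largest bag has 3 vertices, so the width is 2.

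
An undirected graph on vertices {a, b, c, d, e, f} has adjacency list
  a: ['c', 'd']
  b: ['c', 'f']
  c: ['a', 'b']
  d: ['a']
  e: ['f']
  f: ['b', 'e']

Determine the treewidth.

A width-1 tree decomposition is:
Bags: B1 = {e, f}  B2 = {b, f}  B3 = {b, c}  B4 = {a, c}  B5 = {a, d}
Tree: B1–B2, B2–B3, B3–B4, B4–B5
The largest bag has 2 vertices, giving width 1; this decomposition certifies tw(G) ≤ 1. G has an edge, so its treewidth is at least 1. Hence tw(G) = 1 exactly.

1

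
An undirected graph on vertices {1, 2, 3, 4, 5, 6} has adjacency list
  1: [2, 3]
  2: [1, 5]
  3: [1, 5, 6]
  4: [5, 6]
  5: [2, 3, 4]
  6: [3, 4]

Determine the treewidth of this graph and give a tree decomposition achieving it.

The largest bag has 3 vertices, giving width 2; this decomposition certifies tw(G) ≤ 2. The edges 2–1–3–5–2 form a cycle, so G is not a tree and its treewidth is at least 2. Therefore the treewidth is 2.

Treewidth 2.
One optimal decomposition is:
Bags: B1 = {1, 2, 5}  B2 = {1, 3, 5}  B3 = {3, 4, 5}  B4 = {3, 4, 6}
Tree: B1–B2, B2–B3, B3–B4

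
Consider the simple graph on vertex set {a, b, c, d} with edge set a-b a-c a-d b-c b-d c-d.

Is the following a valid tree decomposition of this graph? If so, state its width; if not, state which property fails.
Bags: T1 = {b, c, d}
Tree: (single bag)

A tree decomposition must satisfy three properties: every vertex lies in some bag; for every edge, both endpoints lie together in some bag; and for every vertex, the bags containing it form a connected subtree. Here vertex a appears in no bag, so the decomposition is invalid.

No — vertex a appears in no bag.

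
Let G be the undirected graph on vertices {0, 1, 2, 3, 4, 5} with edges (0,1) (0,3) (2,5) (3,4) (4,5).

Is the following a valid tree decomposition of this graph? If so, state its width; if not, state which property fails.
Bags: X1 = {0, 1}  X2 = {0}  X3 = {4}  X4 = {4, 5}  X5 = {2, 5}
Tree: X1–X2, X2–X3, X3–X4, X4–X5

A tree decomposition must satisfy three properties: every vertex lies in some bag; for every edge, both endpoints lie together in some bag; and for every vertex, the bags containing it form a connected subtree. Here vertex 3 appears in no bag, so the decomposition is invalid.

No — vertex 3 appears in no bag.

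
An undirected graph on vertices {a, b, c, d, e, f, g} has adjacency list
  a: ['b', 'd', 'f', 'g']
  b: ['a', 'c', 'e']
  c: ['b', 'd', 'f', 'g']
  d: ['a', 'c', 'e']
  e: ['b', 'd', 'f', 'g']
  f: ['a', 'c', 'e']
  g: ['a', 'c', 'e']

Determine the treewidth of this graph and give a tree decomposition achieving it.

Every bag has size at most 4, so the width is 4 − 1 = 3 and tw(G) ≤ 3. For the lower bound: the 4 vertex sets {e,f}, {b,c}, {a}, {g} are disjoint, each induces a connected subgraph, and every pair is joined by at least one edge of G. Contracting each set to a single vertex therefore yields K_{4} as a minor, and since treewidth is minor-monotone, tw(G) ≥ tw(K_{4}) = 3. Hence tw(G) = 3 exactly.

Treewidth 3.
One such decomposition:
Bags: B1 = {a, c, e, f}  B2 = {a, b, c, e}  B3 = {a, c, e, g}  B4 = {a, c, d, e}
Tree: B1–B2, B2–B3, B3–B4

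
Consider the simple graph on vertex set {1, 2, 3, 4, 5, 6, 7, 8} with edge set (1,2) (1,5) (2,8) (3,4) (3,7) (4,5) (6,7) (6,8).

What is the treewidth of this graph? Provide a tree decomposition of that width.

Treewidth 2.
Bags: B1 = {1, 4, 5}  B2 = {1, 3, 4}  B3 = {1, 3, 7}  B4 = {1, 6, 7}  B5 = {1, 6, 8}  B6 = {1, 2, 8}
Tree: B1–B2, B2–B3, B3–B4, B4–B5, B5–B6

Each bag holds 3 vertices, so the decomposition has width 2, which upper-bounds the treewidth. Since 1–5–4–3–7–6–8–2–1 is a cycle in G, G is not acyclic. Forests are exactly the graphs of treewidth ≤ 1, so tw(G) ≥ 2. The upper and lower bounds meet at 2, so that is the treewidth.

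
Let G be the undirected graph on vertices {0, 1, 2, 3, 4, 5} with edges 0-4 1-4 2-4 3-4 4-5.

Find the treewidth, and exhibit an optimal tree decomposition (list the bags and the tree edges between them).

The largest bag has 2 vertices, giving width 1; this decomposition certifies tw(G) ≤ 1. Any graph with an edge has treewidth ≥ 1, and G has the edge 0–4. The upper and lower bounds meet at 1, so that is the treewidth.

Treewidth 1.
One optimal decomposition is:
Bags: B1 = {0, 4}  B2 = {2, 4}  B3 = {4, 5}  B4 = {1, 4}  B5 = {3, 4}
Tree: B1–B2, B2–B3, B2–B4, B1–B5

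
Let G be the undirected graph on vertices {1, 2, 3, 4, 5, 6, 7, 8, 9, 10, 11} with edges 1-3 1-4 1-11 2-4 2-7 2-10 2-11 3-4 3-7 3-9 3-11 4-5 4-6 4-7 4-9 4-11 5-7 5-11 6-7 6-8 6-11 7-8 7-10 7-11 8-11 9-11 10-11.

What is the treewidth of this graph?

A width-3 tree decomposition is:
Bags: B1 = {2, 4, 7, 11}  B2 = {3, 4, 7, 11}  B3 = {4, 5, 7, 11}  B4 = {4, 6, 7, 11}  B5 = {6, 7, 8, 11}  B6 = {2, 7, 10, 11}  B7 = {1, 3, 4, 11}  B8 = {3, 4, 9, 11}
Tree: B1–B2, B2–B3, B3–B4, B4–B5, B1–B6, B2–B7, B7–B8
Each bag holds 4 vertices, so the decomposition has width 3, which upper-bounds the treewidth. Conversely, {6, 7, 8, 11} is a clique of size 4, and the vertices of any clique must share a bag in every tree decomposition; so some bag has ≥ 4 vertices and tw(G) ≥ 3. The upper and lower bounds meet at 3, so that is the treewidth.

3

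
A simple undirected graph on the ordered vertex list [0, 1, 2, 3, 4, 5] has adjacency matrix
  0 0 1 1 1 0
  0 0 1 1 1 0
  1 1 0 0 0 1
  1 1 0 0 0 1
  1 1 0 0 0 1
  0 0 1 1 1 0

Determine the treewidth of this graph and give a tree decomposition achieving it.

The largest bag has 4 vertices, giving width 3; this decomposition certifies tw(G) ≤ 3. For the lower bound: the 4 vertex sets {1,3}, {0,2}, {5}, {4} are disjoint, each induces a connected subgraph, and every pair is joined by at least one edge of G. Contracting each set to a single vertex therefore yields K_{4} as a minor, and since treewidth is minor-monotone, tw(G) ≥ tw(K_{4}) = 3. Hence tw(G) = 3 exactly.

Treewidth 3.
Bags: B1 = {0, 1, 3, 5}  B2 = {0, 1, 2, 5}  B3 = {0, 1, 4, 5}
Tree: B1–B2, B2–B3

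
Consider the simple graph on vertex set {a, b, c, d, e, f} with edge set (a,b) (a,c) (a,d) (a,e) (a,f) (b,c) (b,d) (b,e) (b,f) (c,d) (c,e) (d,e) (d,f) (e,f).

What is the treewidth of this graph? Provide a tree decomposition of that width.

Every bag has size at most 5, so the width is 5 − 1 = 4 and tw(G) ≤ 4. On the other hand G contains the 5-clique {a, b, c, d, e}. A clique must lie in a single bag of any decomposition, so no decomposition can have width below 4. Combining the bounds, tw(G) = 4.

Treewidth 4.
One such decomposition:
Bags: B1 = {a, b, c, d, e}  B2 = {a, b, d, e, f}
Tree: B1–B2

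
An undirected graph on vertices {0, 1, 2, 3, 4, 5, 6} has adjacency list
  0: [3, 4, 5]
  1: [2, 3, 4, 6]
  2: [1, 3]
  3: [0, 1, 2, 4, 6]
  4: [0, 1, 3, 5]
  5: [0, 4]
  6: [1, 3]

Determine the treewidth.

2

A width-2 tree decomposition is:
Bags: B1 = {0, 3, 4}  B2 = {0, 4, 5}  B3 = {1, 3, 4}  B4 = {1, 3, 6}  B5 = {1, 2, 3}
Tree: B1–B2, B1–B3, B3–B4, B3–B5
Each bag holds 3 vertices, so the decomposition has width 2, which upper-bounds the treewidth. Conversely, {0, 3, 4} is a clique of size 3, and the vertices of any clique must share a bag in every tree decomposition; so some bag has ≥ 3 vertices and tw(G) ≥ 2. Therefore the treewidth is 2.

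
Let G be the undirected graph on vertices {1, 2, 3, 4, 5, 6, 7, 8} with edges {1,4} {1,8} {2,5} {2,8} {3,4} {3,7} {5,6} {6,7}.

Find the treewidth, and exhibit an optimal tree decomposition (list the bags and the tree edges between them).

The largest bag has 3 vertices, giving width 2; this decomposition certifies tw(G) ≤ 2. The edges 8–1–4–3–7–6–5–2–8 form a cycle, so G is not a tree and its treewidth is at least 2. Combining the bounds, tw(G) = 2.

Treewidth 2.
One optimal decomposition is:
Bags: B1 = {1, 4, 8}  B2 = {3, 4, 8}  B3 = {3, 7, 8}  B4 = {6, 7, 8}  B5 = {5, 6, 8}  B6 = {2, 5, 8}
Tree: B1–B2, B2–B3, B3–B4, B4–B5, B5–B6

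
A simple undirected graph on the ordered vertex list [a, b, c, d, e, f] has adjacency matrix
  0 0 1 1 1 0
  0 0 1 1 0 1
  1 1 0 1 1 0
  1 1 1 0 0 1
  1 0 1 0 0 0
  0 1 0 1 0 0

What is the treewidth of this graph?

2

A width-2 tree decomposition is:
Bags: B1 = {a, c, d}  B2 = {b, c, d}  B3 = {a, c, e}  B4 = {b, d, f}
Tree: B1–B2, B1–B3, B2–B4
Each bag holds 3 vertices, so the decomposition has width 2, which upper-bounds the treewidth. For the lower bound, the 3 vertices {a, c, d} are pairwise adjacent, and any tree decomposition puts a clique entirely inside one bag — forcing width ≥ 2. The upper and lower bounds meet at 2, so that is the treewidth.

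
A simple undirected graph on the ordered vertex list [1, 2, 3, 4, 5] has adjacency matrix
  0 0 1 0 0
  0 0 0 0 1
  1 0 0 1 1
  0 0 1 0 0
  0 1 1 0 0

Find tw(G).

1

A width-1 tree decomposition is:
Bags: B1 = {1, 3}  B2 = {3, 4}  B3 = {3, 5}  B4 = {2, 5}
Tree: B1–B2, B1–B3, B3–B4
Each bag holds 2 vertices, so the decomposition has width 1, which upper-bounds the treewidth. Since G has at least one edge (e.g. 1–3), it is not an edgeless graph, so tw(G) ≥ 1. The upper and lower bounds meet at 1, so that is the treewidth.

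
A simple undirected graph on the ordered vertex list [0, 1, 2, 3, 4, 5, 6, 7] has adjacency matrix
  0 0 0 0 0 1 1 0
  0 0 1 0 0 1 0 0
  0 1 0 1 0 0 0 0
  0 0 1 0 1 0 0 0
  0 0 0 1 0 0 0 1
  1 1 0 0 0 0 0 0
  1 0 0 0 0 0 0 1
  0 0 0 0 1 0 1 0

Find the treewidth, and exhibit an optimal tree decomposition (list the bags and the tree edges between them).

Each bag holds 3 vertices, so the decomposition has width 2, which upper-bounds the treewidth. For the lower bound, G contains the cycle 5–0–6–7–4–3–2–1–5, so G is not a forest; only forests have treewidth ≤ 1, hence tw(G) ≥ 2. Therefore the treewidth is 2.

Treewidth 2.
One optimal decomposition is:
Bags: B1 = {0, 5, 6}  B2 = {5, 6, 7}  B3 = {4, 5, 7}  B4 = {3, 4, 5}  B5 = {2, 3, 5}  B6 = {1, 2, 5}
Tree: B1–B2, B2–B3, B3–B4, B4–B5, B5–B6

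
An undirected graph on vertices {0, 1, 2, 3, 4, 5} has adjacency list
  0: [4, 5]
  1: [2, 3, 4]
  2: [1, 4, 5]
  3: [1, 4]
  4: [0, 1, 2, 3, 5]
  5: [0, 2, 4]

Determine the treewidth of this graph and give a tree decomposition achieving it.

The largest bag has 3 vertices, giving width 2; this decomposition certifies tw(G) ≤ 2. For the lower bound, the 3 vertices {0, 4, 5} are pairwise adjacent, and any tree decomposition puts a clique entirely inside one bag — forcing width ≥ 2. Combining the bounds, tw(G) = 2.

Treewidth 2.
One optimal decomposition is:
Bags: B1 = {1, 2, 4}  B2 = {2, 4, 5}  B3 = {0, 4, 5}  B4 = {1, 3, 4}
Tree: B1–B2, B2–B3, B1–B4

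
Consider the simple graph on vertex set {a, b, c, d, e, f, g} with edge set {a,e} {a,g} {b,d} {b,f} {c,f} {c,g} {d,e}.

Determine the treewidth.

A width-2 tree decomposition is:
Bags: B1 = {b, c, f}  B2 = {b, c, d}  B3 = {c, d, e}  B4 = {a, c, e}  B5 = {a, c, g}
Tree: B1–B2, B2–B3, B3–B4, B4–B5
Each bag holds 3 vertices, so the decomposition has width 2, which upper-bounds the treewidth. For the lower bound, G contains the cycle c–f–b–d–e–a–g–c, so G is not a forest; only forests have treewidth ≤ 1, hence tw(G) ≥ 2. Combining the bounds, tw(G) = 2.

2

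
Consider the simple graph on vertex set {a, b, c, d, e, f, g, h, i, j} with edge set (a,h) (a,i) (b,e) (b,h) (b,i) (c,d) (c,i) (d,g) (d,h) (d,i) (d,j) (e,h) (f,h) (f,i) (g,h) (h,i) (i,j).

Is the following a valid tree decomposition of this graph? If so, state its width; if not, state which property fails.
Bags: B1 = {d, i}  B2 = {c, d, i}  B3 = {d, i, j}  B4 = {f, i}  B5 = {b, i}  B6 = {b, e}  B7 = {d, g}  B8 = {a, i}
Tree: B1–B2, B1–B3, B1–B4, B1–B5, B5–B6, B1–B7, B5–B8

A tree decomposition must satisfy three properties: every vertex lies in some bag; for every edge, both endpoints lie together in some bag; and for every vertex, the bags containing it form a connected subtree. Here vertex h appears in no bag, so the decomposition is invalid.

No — vertex h appears in no bag.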